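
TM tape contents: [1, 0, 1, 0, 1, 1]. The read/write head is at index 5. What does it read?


Tape: [1, 0, 1, 0, 1, 1]
Positions: 0 1 2 3 4 5
Values:    1 0 1 0 1 1
Head at position 5
tape[5] = 1

1


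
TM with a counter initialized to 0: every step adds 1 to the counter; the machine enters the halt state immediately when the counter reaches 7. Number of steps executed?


Counter starts at 0. Counting sequence:
  Step 1: counter = 1
  Step 2: counter = 2
  Step 3: counter = 3
  Step 4: counter = 4
  Step 5: counter = 5
  Step 6: counter = 6
  Step 7: counter = 7
Counter reached 7 -> halt
Total steps = 7

7


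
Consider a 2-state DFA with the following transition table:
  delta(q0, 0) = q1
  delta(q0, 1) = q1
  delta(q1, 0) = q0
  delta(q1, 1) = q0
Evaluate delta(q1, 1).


Looking up transition function:
delta(q1, 1) in the table
Row: q1, Column: 1
Result: q0

q0


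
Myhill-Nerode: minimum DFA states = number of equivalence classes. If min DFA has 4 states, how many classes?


Myhill-Nerode theorem:
Number of equivalence classes = number of states in minimal DFA
Minimal DFA states = 4
Therefore equivalence classes = 4

4


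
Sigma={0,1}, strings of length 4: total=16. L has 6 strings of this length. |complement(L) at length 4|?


Alphabet: {0,1}
String length: 4
Total strings of length 4 = 2^4 = 16
Strings in L = 6
Complement = total - |L|
= 16 - 6
= 10

10


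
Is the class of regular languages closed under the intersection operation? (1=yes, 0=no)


Regular languages are closed under:
- Union (DFA product construction)
- Intersection (DFA product construction)
- Complement (swap accept/reject states)
- Concatenation (NFA construction)
- Kleene star (NFA construction)
intersection is in this list
Therefore: closed

1


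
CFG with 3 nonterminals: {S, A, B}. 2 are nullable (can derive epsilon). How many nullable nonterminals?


Nonterminals: {S, A, B}
A nonterminal is nullable if it can derive epsilon
Counting nullable nonterminals: 2
Total nullable = 2

2


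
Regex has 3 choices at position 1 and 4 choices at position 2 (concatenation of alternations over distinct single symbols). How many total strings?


First group: 3 alternatives
Second group: 4 alternatives
Concatenation: each choice from group 1 pairs with each from group 2
Total = 3 x 4 = 12

12


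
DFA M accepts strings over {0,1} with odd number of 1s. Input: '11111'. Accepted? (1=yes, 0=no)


DFA has 2 states: q_even (start, accept=no) and q_odd
Processing string '11111' character by character:
  Position 0: read '1', 1-count=1 -> q_odd
  Position 1: read '1', 1-count=2 -> q_even
  Position 2: read '1', 1-count=3 -> q_odd
  Position 3: read '1', 1-count=4 -> q_even
  Position 4: read '1', 1-count=5 -> q_odd
Final state: q_odd, total 1s = 5 (odd); the DFA requires an odd count -> accept

1


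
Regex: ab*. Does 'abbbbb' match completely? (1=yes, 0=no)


Pattern: ab*
String: 'abbbbb'
Pattern requires: exactly one 'a' followed by zero or more 'b's
First char is 'a' -> OK
Rest 'bbbbb': all b's? Yes
Result: 1

1


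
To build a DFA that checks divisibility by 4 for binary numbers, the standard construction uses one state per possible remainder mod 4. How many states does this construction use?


Divisibility by 4 is tracked via the remainder mod 4: 0, 1, ..., 3
The construction assigns one state to each remainder
Number of remainders = 4

4


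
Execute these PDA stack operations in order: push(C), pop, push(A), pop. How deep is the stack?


Tracing stack operations:
  push(C) -> stack = [C], depth=1
  pop -> removed C, stack = [], depth=0
  push(A) -> stack = [A], depth=1
  pop -> removed A, stack = [], depth=0
Final depth = 0

0


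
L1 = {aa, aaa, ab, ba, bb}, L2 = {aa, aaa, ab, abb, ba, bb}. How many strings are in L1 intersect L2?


L1 = {aa, aaa, ab, ba, bb}
L2 = {aa, aaa, ab, abb, ba, bb}
Checking each string in L1 against L2:
  'aa': in L2? Yes
  'aaa': in L2? Yes
  'ab': in L2? Yes
  'ba': in L2? Yes
  'bb': in L2? Yes
Intersection = {aa, aaa, ab, ba, bb}
|L1 ∩ L2| = 5

5


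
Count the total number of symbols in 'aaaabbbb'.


String: 'aaaabbbb'
Counting characters:
  'a' appears 4 time(s)
  'b' appears 4 time(s)
Total length = 4 + 4 = 8

8


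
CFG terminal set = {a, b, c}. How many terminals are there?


Terminal symbols: a, b, c
Counting each: a (#1), b (#2), c (#3)
Total = 3

3


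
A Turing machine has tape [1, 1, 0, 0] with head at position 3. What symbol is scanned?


Tape: [1, 1, 0, 0]
Positions: 0 1 2 3
Values:    1 1 0 0
Head at position 3
tape[3] = 0

0


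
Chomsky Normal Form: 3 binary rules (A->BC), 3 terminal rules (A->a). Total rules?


CNF allows two rule forms:
  A -> BC (binary): 3 rules
  A -> a (terminal): 3 rules
Total = 3 + 3 = 6

6


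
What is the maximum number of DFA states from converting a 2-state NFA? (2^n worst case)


NFA has 2 states
Subset construction: each DFA state = subset of NFA states
Maximum subsets = 2^2
2^2 = 4

4


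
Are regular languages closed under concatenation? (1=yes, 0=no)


Regular languages are closed under all standard operations:
- Union: Yes (product construction)
- Intersection: Yes (product construction)
- Complement: Yes (swap accept/reject)
- Concatenation: Yes (NFA construction)
Operation: concatenation -> Closed

1


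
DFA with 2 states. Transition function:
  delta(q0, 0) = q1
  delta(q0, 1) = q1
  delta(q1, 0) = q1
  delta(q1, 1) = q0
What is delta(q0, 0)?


Looking up transition function:
delta(q0, 0) in the table
Row: q0, Column: 0
Result: q1

q1


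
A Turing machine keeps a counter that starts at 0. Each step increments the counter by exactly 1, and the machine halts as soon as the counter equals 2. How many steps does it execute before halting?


Counter starts at 0. Counting sequence:
  Step 1: counter = 1
  Step 2: counter = 2
Counter reached 2 -> halt
Total steps = 2

2


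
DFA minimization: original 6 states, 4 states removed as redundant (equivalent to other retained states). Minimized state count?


Original DFA: 6 states
Redundant states removed: 4
Minimized states = original - removed
= 6 - 4
= 2

2


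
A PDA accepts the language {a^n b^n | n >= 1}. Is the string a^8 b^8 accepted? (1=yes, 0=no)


Language requires equal numbers of a's and b's
PDA pushes for each 'a', pops for each 'b'
Number of a's = 8
Number of b's = 8
8 == 8 -> Accept

1


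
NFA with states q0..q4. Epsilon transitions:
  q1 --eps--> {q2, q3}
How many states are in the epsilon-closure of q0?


Starting from q0
Initialize closure = {q0}
q0 has no outgoing epsilon transitions -> nothing to add
Final closure: {q0}
Size = 1

1


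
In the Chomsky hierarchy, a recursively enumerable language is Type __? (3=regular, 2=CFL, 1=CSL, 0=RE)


Chomsky hierarchy levels:
  Type 3: Regular (DFA/NFA/regex)
  Type 2: Context-free (PDA)
  Type 1: Context-sensitive
  Type 0: Recursively enumerable (TM)
'recursively enumerable' corresponds to Type 0

0


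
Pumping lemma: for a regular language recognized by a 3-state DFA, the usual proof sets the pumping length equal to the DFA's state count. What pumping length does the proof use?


Pumping lemma for regular languages (standard proof):
Take p = |Q|, the number of DFA states.
Any string of length >= |Q| passes through |Q|+1 states while reading its first |Q| symbols,
so by pigeonhole some state repeats, giving the loop that can be pumped.
Here |Q| = 3
Therefore the proof uses p = 3

3


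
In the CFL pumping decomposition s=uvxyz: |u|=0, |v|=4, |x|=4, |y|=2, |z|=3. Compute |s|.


|s| = |u| + |v| + |x| + |y| + |z|
= 0 + 4 + 4 + 2 + 3
= 4 + 4 + 5
= 8 + 5
= 13

13


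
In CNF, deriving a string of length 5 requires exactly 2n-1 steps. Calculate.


Chomsky Normal Form derivation:
String length n = 5
Each step either:
  - Splits a nonterminal into two (n-1 such steps)
  - Converts a nonterminal to terminal (n such steps)
Total = (n-1) + n = 2n - 1
= 2(5) - 1
= 10 - 1
= 9

9


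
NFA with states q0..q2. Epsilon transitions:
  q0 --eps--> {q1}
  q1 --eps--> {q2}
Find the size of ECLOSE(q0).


Starting from q0
Initialize closure = {q0}
Follow epsilon from q0 -> add q1
Follow epsilon from q1 -> add q2
Final closure: {q0, q1, q2}
Size = 3

3


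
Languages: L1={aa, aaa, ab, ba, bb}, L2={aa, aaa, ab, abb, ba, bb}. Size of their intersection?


L1 = {aa, aaa, ab, ba, bb}
L2 = {aa, aaa, ab, abb, ba, bb}
Checking each string in L1 against L2:
  'aa': in L2? Yes
  'aaa': in L2? Yes
  'ab': in L2? Yes
  'ba': in L2? Yes
  'bb': in L2? Yes
Intersection = {aa, aaa, ab, ba, bb}
|L1 ∩ L2| = 5

5


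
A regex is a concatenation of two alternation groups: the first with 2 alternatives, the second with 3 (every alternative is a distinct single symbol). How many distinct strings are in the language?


First group: 2 alternatives
Second group: 3 alternatives
Concatenation: each choice from group 1 pairs with each from group 2
Total = 2 x 3 = 6

6


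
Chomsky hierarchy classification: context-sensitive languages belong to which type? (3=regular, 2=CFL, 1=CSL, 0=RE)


Chomsky hierarchy levels:
  Type 3: Regular (DFA/NFA/regex)
  Type 2: Context-free (PDA)
  Type 1: Context-sensitive
  Type 0: Recursively enumerable (TM)
'context-sensitive' corresponds to Type 1

1


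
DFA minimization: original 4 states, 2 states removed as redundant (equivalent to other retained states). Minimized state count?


Original DFA: 4 states
Redundant states removed: 2
Minimized states = original - removed
= 4 - 2
= 2

2


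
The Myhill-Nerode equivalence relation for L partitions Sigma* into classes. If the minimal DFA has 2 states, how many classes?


Myhill-Nerode theorem:
Number of equivalence classes = number of states in minimal DFA
Minimal DFA states = 2
Therefore equivalence classes = 2

2


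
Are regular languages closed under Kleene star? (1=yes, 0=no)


Regular languages are closed under:
- Union (DFA product construction)
- Intersection (DFA product construction)
- Complement (swap accept/reject states)
- Concatenation (NFA construction)
- Kleene star (NFA construction)
Kleene star is in this list
Therefore: closed

1


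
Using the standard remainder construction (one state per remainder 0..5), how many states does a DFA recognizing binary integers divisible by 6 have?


Divisibility by 6 is tracked via the remainder mod 6: 0, 1, ..., 5
The construction assigns one state to each remainder
Number of remainders = 6

6


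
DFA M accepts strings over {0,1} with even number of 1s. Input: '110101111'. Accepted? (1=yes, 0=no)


DFA has 2 states: q_even (start, accept=yes) and q_odd
Processing string '110101111' character by character:
  Position 0: read '1', 1-count=1 -> q_odd
  Position 1: read '1', 1-count=2 -> q_even
  Position 2: read '0', 1-count=2 -> q_even (no change)
  Position 3: read '1', 1-count=3 -> q_odd
  Position 4: read '0', 1-count=3 -> q_odd (no change)
  Position 5: read '1', 1-count=4 -> q_even
  Position 6: read '1', 1-count=5 -> q_odd
  Position 7: read '1', 1-count=6 -> q_even
  Position 8: read '1', 1-count=7 -> q_odd
Final state: q_odd, total 1s = 7 (odd); the DFA requires an even count -> reject

0


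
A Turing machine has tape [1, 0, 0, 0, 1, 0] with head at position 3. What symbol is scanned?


Tape: [1, 0, 0, 0, 1, 0]
Positions: 0 1 2 3 4 5
Values:    1 0 0 0 1 0
Head at position 3
tape[3] = 0

0


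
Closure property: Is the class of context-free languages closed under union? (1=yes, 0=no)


CFL closure properties:
  Closed under: union, concatenation, Kleene star
  NOT closed under: intersection, complement
Operation 'union' is in closed list -> Yes (closed)

1


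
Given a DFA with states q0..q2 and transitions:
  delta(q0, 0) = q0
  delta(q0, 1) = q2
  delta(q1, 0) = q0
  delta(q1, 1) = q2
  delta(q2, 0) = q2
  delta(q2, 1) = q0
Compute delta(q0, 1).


Looking up transition function:
delta(q0, 1) in the table
Row: q0, Column: 1
Result: q2

q2


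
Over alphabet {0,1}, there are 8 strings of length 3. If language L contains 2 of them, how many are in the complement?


Alphabet: {0,1}
String length: 3
Total strings of length 3 = 2^3 = 8
Strings in L = 2
Complement = total - |L|
= 8 - 2
= 6

6


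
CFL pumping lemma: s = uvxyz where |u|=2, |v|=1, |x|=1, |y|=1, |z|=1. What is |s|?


|s| = |u| + |v| + |x| + |y| + |z|
= 2 + 1 + 1 + 1 + 1
= 3 + 1 + 2
= 4 + 2
= 6

6


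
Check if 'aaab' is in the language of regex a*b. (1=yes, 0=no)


Pattern: a*b
String: 'aaab'
Pattern requires: zero or more 'a's followed by exactly one 'b'
Found 3 leading 'a's
Remaining: 'b'
Remaining is exactly 'b' -> match
Result: 1

1


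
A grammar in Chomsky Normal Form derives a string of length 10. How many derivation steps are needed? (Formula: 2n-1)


Chomsky Normal Form derivation:
String length n = 10
Each step either:
  - Splits a nonterminal into two (n-1 such steps)
  - Converts a nonterminal to terminal (n such steps)
Total = (n-1) + n = 2n - 1
= 2(10) - 1
= 20 - 1
= 19

19


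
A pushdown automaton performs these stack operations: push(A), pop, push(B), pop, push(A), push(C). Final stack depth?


Tracing stack operations:
  push(A) -> stack = [A], depth=1
  pop -> removed A, stack = [], depth=0
  push(B) -> stack = [B], depth=1
  pop -> removed B, stack = [], depth=0
  push(A) -> stack = [A], depth=1
  push(C) -> stack = [A,C], depth=2
Final depth = 2

2


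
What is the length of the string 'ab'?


String: 'ab'
Counting characters:
  'a' appears 1 time(s)
  'b' appears 1 time(s)
Total length = 1 + 1 = 2

2


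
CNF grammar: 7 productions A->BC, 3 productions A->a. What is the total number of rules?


CNF allows two rule forms:
  A -> BC (binary): 7 rules
  A -> a (terminal): 3 rules
Total = 7 + 3 = 10

10


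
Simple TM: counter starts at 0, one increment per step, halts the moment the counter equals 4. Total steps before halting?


Counter starts at 0. Counting sequence:
  Step 1: counter = 1
  Step 2: counter = 2
  Step 3: counter = 3
  Step 4: counter = 4
Counter reached 4 -> halt
Total steps = 4

4


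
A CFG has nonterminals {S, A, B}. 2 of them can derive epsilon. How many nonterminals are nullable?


Nonterminals: {S, A, B}
A nonterminal is nullable if it can derive epsilon
Counting nullable nonterminals: 2
Total nullable = 2

2


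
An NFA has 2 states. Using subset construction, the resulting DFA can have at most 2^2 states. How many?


NFA has 2 states
Subset construction: each DFA state = subset of NFA states
Maximum subsets = 2^2
2^2 = 4

4


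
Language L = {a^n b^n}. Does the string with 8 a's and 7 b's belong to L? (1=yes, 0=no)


Language requires equal numbers of a's and b's
PDA pushes for each 'a', pops for each 'b'
Number of a's = 8
Number of b's = 7
8 != 7 -> Reject

0


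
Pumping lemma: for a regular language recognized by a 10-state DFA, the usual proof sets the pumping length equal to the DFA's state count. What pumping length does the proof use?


Pumping lemma for regular languages (standard proof):
Take p = |Q|, the number of DFA states.
Any string of length >= |Q| passes through |Q|+1 states while reading its first |Q| symbols,
so by pigeonhole some state repeats, giving the loop that can be pumped.
Here |Q| = 10
Therefore the proof uses p = 10

10


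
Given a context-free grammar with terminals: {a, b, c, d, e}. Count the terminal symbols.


Terminal symbols: a, b, c, d, e
Counting each: a (#1), b (#2), c (#3), d (#4), e (#5)
Total = 5

5


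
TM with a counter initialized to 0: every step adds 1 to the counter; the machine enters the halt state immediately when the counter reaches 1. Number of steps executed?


Counter starts at 0. Counting sequence:
  Step 1: counter = 1
Counter reached 1 -> halt
Total steps = 1

1


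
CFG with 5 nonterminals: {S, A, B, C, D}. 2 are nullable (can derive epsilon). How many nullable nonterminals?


Nonterminals: {S, A, B, C, D}
A nonterminal is nullable if it can derive epsilon
Counting nullable nonterminals: 2
Total nullable = 2

2


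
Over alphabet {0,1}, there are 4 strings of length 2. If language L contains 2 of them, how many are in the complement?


Alphabet: {0,1}
String length: 2
Total strings of length 2 = 2^2 = 4
Strings in L = 2
Complement = total - |L|
= 4 - 2
= 2

2


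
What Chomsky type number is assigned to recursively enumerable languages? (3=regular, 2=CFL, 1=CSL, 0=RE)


Chomsky hierarchy levels:
  Type 3: Regular (DFA/NFA/regex)
  Type 2: Context-free (PDA)
  Type 1: Context-sensitive
  Type 0: Recursively enumerable (TM)
'recursively enumerable' corresponds to Type 0

0


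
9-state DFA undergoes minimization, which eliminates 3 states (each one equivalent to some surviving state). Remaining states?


Original DFA: 9 states
Redundant states removed: 3
Minimized states = original - removed
= 9 - 3
= 6

6


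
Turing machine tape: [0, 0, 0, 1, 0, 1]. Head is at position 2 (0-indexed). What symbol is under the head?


Tape: [0, 0, 0, 1, 0, 1]
Positions: 0 1 2 3 4 5
Values:    0 0 0 1 0 1
Head at position 2
tape[2] = 0

0


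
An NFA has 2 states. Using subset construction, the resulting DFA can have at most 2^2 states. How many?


NFA has 2 states
Subset construction: each DFA state = subset of NFA states
Maximum subsets = 2^2
2^2 = 4

4


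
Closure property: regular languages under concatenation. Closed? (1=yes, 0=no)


Regular languages are closed under:
- Union (DFA product construction)
- Intersection (DFA product construction)
- Complement (swap accept/reject states)
- Concatenation (NFA construction)
- Kleene star (NFA construction)
concatenation is in this list
Therefore: closed

1


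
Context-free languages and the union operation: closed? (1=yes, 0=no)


CFL closure properties:
  Closed under: union, concatenation, Kleene star
  NOT closed under: intersection, complement
Operation 'union' is in closed list -> Yes (closed)

1


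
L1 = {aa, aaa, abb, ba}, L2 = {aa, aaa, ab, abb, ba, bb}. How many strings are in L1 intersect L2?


L1 = {aa, aaa, abb, ba}
L2 = {aa, aaa, ab, abb, ba, bb}
Checking each string in L1 against L2:
  'aa': in L2? Yes
  'aaa': in L2? Yes
  'abb': in L2? Yes
  'ba': in L2? Yes
Intersection = {aa, aaa, abb, ba}
|L1 ∩ L2| = 4

4


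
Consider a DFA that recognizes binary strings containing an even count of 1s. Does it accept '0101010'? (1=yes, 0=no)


DFA has 2 states: q_even (start, accept=yes) and q_odd
Processing string '0101010' character by character:
  Position 0: read '0', 1-count=0 -> q_even (no change)
  Position 1: read '1', 1-count=1 -> q_odd
  Position 2: read '0', 1-count=1 -> q_odd (no change)
  Position 3: read '1', 1-count=2 -> q_even
  Position 4: read '0', 1-count=2 -> q_even (no change)
  Position 5: read '1', 1-count=3 -> q_odd
  Position 6: read '0', 1-count=3 -> q_odd (no change)
Final state: q_odd, total 1s = 3 (odd); the DFA requires an even count -> reject

0


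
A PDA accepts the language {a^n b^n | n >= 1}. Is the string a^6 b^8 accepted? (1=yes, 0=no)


Language requires equal numbers of a's and b's
PDA pushes for each 'a', pops for each 'b'
Number of a's = 6
Number of b's = 8
6 != 8 -> Reject

0


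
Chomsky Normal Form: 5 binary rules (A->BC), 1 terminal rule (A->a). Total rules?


CNF allows two rule forms:
  A -> BC (binary): 5 rules
  A -> a (terminal): 1 rule
Total = 5 + 1 = 6

6


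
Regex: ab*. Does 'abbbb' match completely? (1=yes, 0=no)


Pattern: ab*
String: 'abbbb'
Pattern requires: exactly one 'a' followed by zero or more 'b's
First char is 'a' -> OK
Rest 'bbbb': all b's? Yes
Result: 1

1


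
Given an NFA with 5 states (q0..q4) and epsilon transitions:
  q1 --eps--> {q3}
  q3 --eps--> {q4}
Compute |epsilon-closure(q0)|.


Starting from q0
Initialize closure = {q0}
q0 has no outgoing epsilon transitions -> nothing to add
Final closure: {q0}
Size = 1

1


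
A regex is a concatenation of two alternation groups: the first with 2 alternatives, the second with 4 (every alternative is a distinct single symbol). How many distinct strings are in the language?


First group: 2 alternatives
Second group: 4 alternatives
Concatenation: each choice from group 1 pairs with each from group 2
Total = 2 x 4 = 8

8


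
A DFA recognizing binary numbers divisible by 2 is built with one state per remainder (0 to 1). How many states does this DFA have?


Divisibility by 2 is tracked via the remainder mod 2: 0, 1, ..., 1
The construction assigns one state to each remainder
Number of remainders = 2

2


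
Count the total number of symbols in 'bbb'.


String: 'bbb'
Counting characters:
  'b' appears 3 time(s)
Total length = 0 + 3 = 3

3


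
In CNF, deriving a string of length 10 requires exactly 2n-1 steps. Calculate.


Chomsky Normal Form derivation:
String length n = 10
Each step either:
  - Splits a nonterminal into two (n-1 such steps)
  - Converts a nonterminal to terminal (n such steps)
Total = (n-1) + n = 2n - 1
= 2(10) - 1
= 20 - 1
= 19

19


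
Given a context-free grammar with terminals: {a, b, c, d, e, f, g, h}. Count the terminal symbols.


Terminal symbols: a, b, c, d, e, f, g, h
Counting each: a (#1), b (#2), c (#3), d (#4), e (#5), f (#6), g (#7), h (#8)
Total = 8

8


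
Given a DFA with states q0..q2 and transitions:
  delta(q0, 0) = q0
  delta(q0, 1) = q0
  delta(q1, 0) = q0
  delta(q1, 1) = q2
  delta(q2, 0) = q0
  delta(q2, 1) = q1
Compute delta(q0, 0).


Looking up transition function:
delta(q0, 0) in the table
Row: q0, Column: 0
Result: q0

q0


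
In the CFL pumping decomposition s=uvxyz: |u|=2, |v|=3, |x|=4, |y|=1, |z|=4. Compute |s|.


|s| = |u| + |v| + |x| + |y| + |z|
= 2 + 3 + 4 + 1 + 4
= 5 + 4 + 5
= 9 + 5
= 14

14


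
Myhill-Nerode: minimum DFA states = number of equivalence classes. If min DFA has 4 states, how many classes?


Myhill-Nerode theorem:
Number of equivalence classes = number of states in minimal DFA
Minimal DFA states = 4
Therefore equivalence classes = 4

4


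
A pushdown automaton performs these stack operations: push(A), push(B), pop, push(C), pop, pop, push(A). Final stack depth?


Tracing stack operations:
  push(A) -> stack = [A], depth=1
  push(B) -> stack = [A,B], depth=2
  pop -> removed B, stack = [A], depth=1
  push(C) -> stack = [A,C], depth=2
  pop -> removed C, stack = [A], depth=1
  pop -> removed A, stack = [], depth=0
  push(A) -> stack = [A], depth=1
Final depth = 1

1


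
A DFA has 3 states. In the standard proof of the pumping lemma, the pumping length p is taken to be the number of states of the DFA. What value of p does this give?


Pumping lemma for regular languages (standard proof):
Take p = |Q|, the number of DFA states.
Any string of length >= |Q| passes through |Q|+1 states while reading its first |Q| symbols,
so by pigeonhole some state repeats, giving the loop that can be pumped.
Here |Q| = 3
Therefore the proof uses p = 3

3


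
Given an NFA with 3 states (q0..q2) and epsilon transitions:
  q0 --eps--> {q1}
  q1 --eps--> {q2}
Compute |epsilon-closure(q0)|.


Starting from q0
Initialize closure = {q0}
Follow epsilon from q0 -> add q1
Follow epsilon from q1 -> add q2
Final closure: {q0, q1, q2}
Size = 3

3


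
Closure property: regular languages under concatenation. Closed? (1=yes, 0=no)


Regular languages are closed under:
- Union (DFA product construction)
- Intersection (DFA product construction)
- Complement (swap accept/reject states)
- Concatenation (NFA construction)
- Kleene star (NFA construction)
concatenation is in this list
Therefore: closed

1


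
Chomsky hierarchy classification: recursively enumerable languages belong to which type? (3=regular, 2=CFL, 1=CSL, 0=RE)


Chomsky hierarchy levels:
  Type 3: Regular (DFA/NFA/regex)
  Type 2: Context-free (PDA)
  Type 1: Context-sensitive
  Type 0: Recursively enumerable (TM)
'recursively enumerable' corresponds to Type 0

0


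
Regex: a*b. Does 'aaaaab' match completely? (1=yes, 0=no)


Pattern: a*b
String: 'aaaaab'
Pattern requires: zero or more 'a's followed by exactly one 'b'
Found 5 leading 'a's
Remaining: 'b'
Remaining is exactly 'b' -> match
Result: 1

1


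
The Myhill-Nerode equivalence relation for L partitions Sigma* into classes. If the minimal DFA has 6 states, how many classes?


Myhill-Nerode theorem:
Number of equivalence classes = number of states in minimal DFA
Minimal DFA states = 6
Therefore equivalence classes = 6

6


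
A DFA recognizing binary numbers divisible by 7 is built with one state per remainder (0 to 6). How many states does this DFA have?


Divisibility by 7 is tracked via the remainder mod 7: 0, 1, ..., 6
The construction assigns one state to each remainder
Number of remainders = 7

7


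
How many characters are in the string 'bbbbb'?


String: 'bbbbb'
Counting characters:
  'b' appears 5 time(s)
Total length = 0 + 5 = 5

5


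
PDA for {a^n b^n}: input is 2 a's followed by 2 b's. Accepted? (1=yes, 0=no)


Language requires equal numbers of a's and b's
PDA pushes for each 'a', pops for each 'b'
Number of a's = 2
Number of b's = 2
2 == 2 -> Accept

1


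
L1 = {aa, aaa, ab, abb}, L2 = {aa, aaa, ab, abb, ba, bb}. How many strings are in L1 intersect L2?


L1 = {aa, aaa, ab, abb}
L2 = {aa, aaa, ab, abb, ba, bb}
Checking each string in L1 against L2:
  'aa': in L2? Yes
  'aaa': in L2? Yes
  'ab': in L2? Yes
  'abb': in L2? Yes
Intersection = {aa, aaa, ab, abb}
|L1 ∩ L2| = 4

4


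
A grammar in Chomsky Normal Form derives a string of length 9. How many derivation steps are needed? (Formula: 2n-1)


Chomsky Normal Form derivation:
String length n = 9
Each step either:
  - Splits a nonterminal into two (n-1 such steps)
  - Converts a nonterminal to terminal (n such steps)
Total = (n-1) + n = 2n - 1
= 2(9) - 1
= 18 - 1
= 17

17


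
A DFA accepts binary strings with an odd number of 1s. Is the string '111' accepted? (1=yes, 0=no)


DFA has 2 states: q_even (start, accept=no) and q_odd
Processing string '111' character by character:
  Position 0: read '1', 1-count=1 -> q_odd
  Position 1: read '1', 1-count=2 -> q_even
  Position 2: read '1', 1-count=3 -> q_odd
Final state: q_odd, total 1s = 3 (odd); the DFA requires an odd count -> accept

1


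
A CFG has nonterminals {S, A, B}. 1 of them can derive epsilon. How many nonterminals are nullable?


Nonterminals: {S, A, B}
A nonterminal is nullable if it can derive epsilon
Counting nullable nonterminals: 1
Total nullable = 1

1


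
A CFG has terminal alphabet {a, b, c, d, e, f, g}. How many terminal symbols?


Terminal symbols: a, b, c, d, e, f, g
Counting each: a (#1), b (#2), c (#3), d (#4), e (#5), f (#6), g (#7)
Total = 7

7


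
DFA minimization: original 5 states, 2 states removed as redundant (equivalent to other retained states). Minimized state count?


Original DFA: 5 states
Redundant states removed: 2
Minimized states = original - removed
= 5 - 2
= 3

3


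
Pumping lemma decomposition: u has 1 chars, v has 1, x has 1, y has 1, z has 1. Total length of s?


|s| = |u| + |v| + |x| + |y| + |z|
= 1 + 1 + 1 + 1 + 1
= 2 + 1 + 2
= 3 + 2
= 5

5


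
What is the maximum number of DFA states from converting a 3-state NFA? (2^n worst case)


NFA has 3 states
Subset construction: each DFA state = subset of NFA states
Maximum subsets = 2^3
2^3 = 8

8


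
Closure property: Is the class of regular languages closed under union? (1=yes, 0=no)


Regular languages are closed under all standard operations:
- Union: Yes (product construction)
- Intersection: Yes (product construction)
- Complement: Yes (swap accept/reject)
- Concatenation: Yes (NFA construction)
Operation: union -> Closed

1


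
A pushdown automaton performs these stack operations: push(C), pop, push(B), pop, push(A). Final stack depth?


Tracing stack operations:
  push(C) -> stack = [C], depth=1
  pop -> removed C, stack = [], depth=0
  push(B) -> stack = [B], depth=1
  pop -> removed B, stack = [], depth=0
  push(A) -> stack = [A], depth=1
Final depth = 1

1


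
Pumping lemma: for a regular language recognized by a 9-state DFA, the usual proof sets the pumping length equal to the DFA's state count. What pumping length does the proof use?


Pumping lemma for regular languages (standard proof):
Take p = |Q|, the number of DFA states.
Any string of length >= |Q| passes through |Q|+1 states while reading its first |Q| symbols,
so by pigeonhole some state repeats, giving the loop that can be pumped.
Here |Q| = 9
Therefore the proof uses p = 9

9


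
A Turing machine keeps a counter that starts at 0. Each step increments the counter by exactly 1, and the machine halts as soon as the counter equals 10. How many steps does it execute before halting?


Counter starts at 0. Counting sequence:
  Step 1: counter = 1
  Step 2: counter = 2
  Step 3: counter = 3
  Step 4: counter = 4
  Step 5: counter = 5
  Step 6: counter = 6
  ...
  Step 10: counter = 10
Counter reached 10 -> halt
Total steps = 10

10


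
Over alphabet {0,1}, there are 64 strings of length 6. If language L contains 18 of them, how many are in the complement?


Alphabet: {0,1}
String length: 6
Total strings of length 6 = 2^6 = 64
Strings in L = 18
Complement = total - |L|
= 64 - 18
= 46

46


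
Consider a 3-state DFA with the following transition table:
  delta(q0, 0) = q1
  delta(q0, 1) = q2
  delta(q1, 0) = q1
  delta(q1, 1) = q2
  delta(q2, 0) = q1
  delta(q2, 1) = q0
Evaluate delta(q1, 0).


Looking up transition function:
delta(q1, 0) in the table
Row: q1, Column: 0
Result: q1

q1


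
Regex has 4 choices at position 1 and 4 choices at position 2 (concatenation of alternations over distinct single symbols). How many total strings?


First group: 4 alternatives
Second group: 4 alternatives
Concatenation: each choice from group 1 pairs with each from group 2
Total = 4 x 4 = 16

16


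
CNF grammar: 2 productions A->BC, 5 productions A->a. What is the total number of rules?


CNF allows two rule forms:
  A -> BC (binary): 2 rules
  A -> a (terminal): 5 rules
Total = 2 + 5 = 7

7


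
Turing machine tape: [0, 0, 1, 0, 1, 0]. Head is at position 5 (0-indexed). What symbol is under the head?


Tape: [0, 0, 1, 0, 1, 0]
Positions: 0 1 2 3 4 5
Values:    0 0 1 0 1 0
Head at position 5
tape[5] = 0

0


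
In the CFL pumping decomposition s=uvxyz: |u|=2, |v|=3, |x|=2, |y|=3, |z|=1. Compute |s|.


|s| = |u| + |v| + |x| + |y| + |z|
= 2 + 3 + 2 + 3 + 1
= 5 + 2 + 4
= 7 + 4
= 11

11


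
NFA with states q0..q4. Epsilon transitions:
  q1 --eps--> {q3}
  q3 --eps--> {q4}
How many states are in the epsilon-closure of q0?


Starting from q0
Initialize closure = {q0}
q0 has no outgoing epsilon transitions -> nothing to add
Final closure: {q0}
Size = 1

1


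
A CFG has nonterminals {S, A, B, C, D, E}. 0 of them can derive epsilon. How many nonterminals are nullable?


Nonterminals: {S, A, B, C, D, E}
A nonterminal is nullable if it can derive epsilon
Counting nullable nonterminals: 0
Total nullable = 0

0


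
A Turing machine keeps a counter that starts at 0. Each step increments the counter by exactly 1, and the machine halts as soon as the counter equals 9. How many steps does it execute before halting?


Counter starts at 0. Counting sequence:
  Step 1: counter = 1
  Step 2: counter = 2
  Step 3: counter = 3
  Step 4: counter = 4
  Step 5: counter = 5
  Step 6: counter = 6
  ...
  Step 9: counter = 9
Counter reached 9 -> halt
Total steps = 9

9


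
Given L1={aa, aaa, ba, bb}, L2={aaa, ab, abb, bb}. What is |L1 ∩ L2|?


L1 = {aa, aaa, ba, bb}
L2 = {aaa, ab, abb, bb}
Checking each string in L1 against L2:
  'aa': in L2? No
  'aaa': in L2? Yes
  'ba': in L2? No
  'bb': in L2? Yes
Intersection = {aaa, bb}
|L1 ∩ L2| = 2

2


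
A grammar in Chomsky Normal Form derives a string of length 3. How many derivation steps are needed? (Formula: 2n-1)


Chomsky Normal Form derivation:
String length n = 3
Each step either:
  - Splits a nonterminal into two (n-1 such steps)
  - Converts a nonterminal to terminal (n such steps)
Total = (n-1) + n = 2n - 1
= 2(3) - 1
= 6 - 1
= 5

5


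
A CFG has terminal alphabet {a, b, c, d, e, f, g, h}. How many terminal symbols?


Terminal symbols: a, b, c, d, e, f, g, h
Counting each: a (#1), b (#2), c (#3), d (#4), e (#5), f (#6), g (#7), h (#8)
Total = 8

8


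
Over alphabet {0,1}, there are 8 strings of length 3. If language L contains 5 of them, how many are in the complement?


Alphabet: {0,1}
String length: 3
Total strings of length 3 = 2^3 = 8
Strings in L = 5
Complement = total - |L|
= 8 - 5
= 3

3


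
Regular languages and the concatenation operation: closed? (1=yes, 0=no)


Regular languages are closed under all standard operations:
- Union: Yes (product construction)
- Intersection: Yes (product construction)
- Complement: Yes (swap accept/reject)
- Concatenation: Yes (NFA construction)
Operation: concatenation -> Closed

1


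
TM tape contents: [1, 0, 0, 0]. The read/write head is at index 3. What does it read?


Tape: [1, 0, 0, 0]
Positions: 0 1 2 3
Values:    1 0 0 0
Head at position 3
tape[3] = 0

0


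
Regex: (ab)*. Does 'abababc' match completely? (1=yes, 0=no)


Pattern: (ab)*
String: 'abababc'
Pattern requires: zero or more repetitions of 'ab'
Length 7 is odd -> cannot be (ab)* -> no match
Result: 0

0


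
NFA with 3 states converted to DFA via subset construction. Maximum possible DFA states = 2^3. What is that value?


NFA has 3 states
Subset construction: each DFA state = subset of NFA states
Maximum subsets = 2^3
2^3 = 8

8


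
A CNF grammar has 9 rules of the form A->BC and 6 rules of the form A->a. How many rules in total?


CNF allows two rule forms:
  A -> BC (binary): 9 rules
  A -> a (terminal): 6 rules
Total = 9 + 6 = 15

15


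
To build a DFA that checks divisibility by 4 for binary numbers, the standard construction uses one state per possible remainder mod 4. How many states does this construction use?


Divisibility by 4 is tracked via the remainder mod 4: 0, 1, ..., 3
The construction assigns one state to each remainder
Number of remainders = 4

4


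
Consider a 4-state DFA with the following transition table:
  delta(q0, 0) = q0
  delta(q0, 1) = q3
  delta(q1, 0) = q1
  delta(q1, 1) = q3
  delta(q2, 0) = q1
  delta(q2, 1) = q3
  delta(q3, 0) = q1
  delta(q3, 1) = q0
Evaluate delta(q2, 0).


Looking up transition function:
delta(q2, 0) in the table
Row: q2, Column: 0
Result: q1

q1


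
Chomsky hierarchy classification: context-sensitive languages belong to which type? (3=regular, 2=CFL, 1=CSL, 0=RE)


Chomsky hierarchy levels:
  Type 3: Regular (DFA/NFA/regex)
  Type 2: Context-free (PDA)
  Type 1: Context-sensitive
  Type 0: Recursively enumerable (TM)
'context-sensitive' corresponds to Type 1

1


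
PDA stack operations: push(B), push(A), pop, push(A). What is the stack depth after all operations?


Tracing stack operations:
  push(B) -> stack = [B], depth=1
  push(A) -> stack = [B,A], depth=2
  pop -> removed A, stack = [B], depth=1
  push(A) -> stack = [B,A], depth=2
Final depth = 2

2


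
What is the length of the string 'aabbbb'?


String: 'aabbbb'
Counting characters:
  'a' appears 2 time(s)
  'b' appears 4 time(s)
Total length = 2 + 4 = 6

6


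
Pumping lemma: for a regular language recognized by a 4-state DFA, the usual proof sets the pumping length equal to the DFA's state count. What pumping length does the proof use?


Pumping lemma for regular languages (standard proof):
Take p = |Q|, the number of DFA states.
Any string of length >= |Q| passes through |Q|+1 states while reading its first |Q| symbols,
so by pigeonhole some state repeats, giving the loop that can be pumped.
Here |Q| = 4
Therefore the proof uses p = 4

4


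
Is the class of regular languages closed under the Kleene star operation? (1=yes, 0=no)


Regular languages are closed under:
- Union (DFA product construction)
- Intersection (DFA product construction)
- Complement (swap accept/reject states)
- Concatenation (NFA construction)
- Kleene star (NFA construction)
Kleene star is in this list
Therefore: closed

1


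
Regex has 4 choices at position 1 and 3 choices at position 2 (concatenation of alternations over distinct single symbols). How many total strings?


First group: 4 alternatives
Second group: 3 alternatives
Concatenation: each choice from group 1 pairs with each from group 2
Total = 4 x 3 = 12

12


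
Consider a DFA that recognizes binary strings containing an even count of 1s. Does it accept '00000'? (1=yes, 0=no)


DFA has 2 states: q_even (start, accept=yes) and q_odd
Processing string '00000' character by character:
  Position 0: read '0', 1-count=0 -> q_even (no change)
  Position 1: read '0', 1-count=0 -> q_even (no change)
  Position 2: read '0', 1-count=0 -> q_even (no change)
  Position 3: read '0', 1-count=0 -> q_even (no change)
  Position 4: read '0', 1-count=0 -> q_even (no change)
Final state: q_even, total 1s = 0 (even); the DFA requires an even count -> accept

1


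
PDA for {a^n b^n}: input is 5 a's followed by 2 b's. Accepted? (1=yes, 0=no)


Language requires equal numbers of a's and b's
PDA pushes for each 'a', pops for each 'b'
Number of a's = 5
Number of b's = 2
5 != 2 -> Reject

0


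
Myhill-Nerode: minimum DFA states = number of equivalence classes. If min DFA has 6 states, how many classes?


Myhill-Nerode theorem:
Number of equivalence classes = number of states in minimal DFA
Minimal DFA states = 6
Therefore equivalence classes = 6

6


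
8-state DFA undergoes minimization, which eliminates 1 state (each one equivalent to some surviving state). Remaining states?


Original DFA: 8 states
Redundant states removed: 1
Minimized states = original - removed
= 8 - 1
= 7

7


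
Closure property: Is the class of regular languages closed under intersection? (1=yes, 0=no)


Regular languages are closed under all standard operations:
- Union: Yes (product construction)
- Intersection: Yes (product construction)
- Complement: Yes (swap accept/reject)
- Concatenation: Yes (NFA construction)
Operation: intersection -> Closed

1


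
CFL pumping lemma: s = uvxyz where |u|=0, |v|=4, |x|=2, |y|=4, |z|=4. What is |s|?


|s| = |u| + |v| + |x| + |y| + |z|
= 0 + 4 + 2 + 4 + 4
= 4 + 2 + 8
= 6 + 8
= 14

14


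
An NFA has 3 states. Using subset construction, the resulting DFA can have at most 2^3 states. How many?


NFA has 3 states
Subset construction: each DFA state = subset of NFA states
Maximum subsets = 2^3
2^3 = 8

8


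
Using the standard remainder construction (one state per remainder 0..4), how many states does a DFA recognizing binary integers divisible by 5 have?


Divisibility by 5 is tracked via the remainder mod 5: 0, 1, ..., 4
The construction assigns one state to each remainder
Number of remainders = 5

5


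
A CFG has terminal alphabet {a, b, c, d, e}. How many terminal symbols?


Terminal symbols: a, b, c, d, e
Counting each: a (#1), b (#2), c (#3), d (#4), e (#5)
Total = 5

5


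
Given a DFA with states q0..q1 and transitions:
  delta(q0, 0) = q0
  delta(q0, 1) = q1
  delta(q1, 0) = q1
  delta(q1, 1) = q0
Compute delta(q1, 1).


Looking up transition function:
delta(q1, 1) in the table
Row: q1, Column: 1
Result: q0

q0


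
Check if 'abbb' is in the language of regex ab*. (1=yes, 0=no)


Pattern: ab*
String: 'abbb'
Pattern requires: exactly one 'a' followed by zero or more 'b's
First char is 'a' -> OK
Rest 'bbb': all b's? Yes
Result: 1

1


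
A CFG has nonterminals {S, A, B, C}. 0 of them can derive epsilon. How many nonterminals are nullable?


Nonterminals: {S, A, B, C}
A nonterminal is nullable if it can derive epsilon
Counting nullable nonterminals: 0
Total nullable = 0

0
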